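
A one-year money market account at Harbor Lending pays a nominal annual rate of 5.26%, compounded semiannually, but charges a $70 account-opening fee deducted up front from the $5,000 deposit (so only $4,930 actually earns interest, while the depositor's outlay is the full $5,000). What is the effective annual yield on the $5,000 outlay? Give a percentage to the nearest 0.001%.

Value after one year: 4,930 × (1 + 0.0526/2)^2 = 4,930 × 1.053292 = $5,192.73.
Effective yield on the $5,000 outlay: 5,192.73 / 5,000 − 1 = 0.038546 = 3.855%.

3.855%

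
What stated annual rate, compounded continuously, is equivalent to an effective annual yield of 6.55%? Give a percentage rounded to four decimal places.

6.3444%

Continuous: nominal r satisfies e^r − 1 = 0.0655.
r = ln(1 + 0.0655) = ln(1.0655) = 0.063444 = 6.3444%.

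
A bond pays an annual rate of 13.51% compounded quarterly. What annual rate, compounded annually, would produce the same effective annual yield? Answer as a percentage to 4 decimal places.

14.2100%

EAR = (1 + 0.1351/4)^4 − 1 = 0.142100.
Compounded annually, the equivalent nominal rate is the EAR itself: 14.2100%.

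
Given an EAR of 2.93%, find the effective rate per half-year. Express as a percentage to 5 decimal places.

1.45442%

The per-half-year rate i satisfies (1 + i)^2 = 1 + 0.0293.
i = 1.0293^(1/2) − 1 = 0.0145442 = 1.45442%.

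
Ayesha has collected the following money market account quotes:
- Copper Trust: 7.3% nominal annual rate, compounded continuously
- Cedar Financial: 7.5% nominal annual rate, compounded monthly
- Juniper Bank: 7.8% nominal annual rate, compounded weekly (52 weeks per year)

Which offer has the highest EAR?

Juniper Bank

Copper Trust: e^0.073 − 1 = 7.573%
Cedar Financial: (1 + 0.075/12)^12 − 1 = 7.763%
Juniper Bank: (1 + 0.078/52)^52 − 1 = 8.106%
The highest effective annual rate is Juniper Bank at 8.106%.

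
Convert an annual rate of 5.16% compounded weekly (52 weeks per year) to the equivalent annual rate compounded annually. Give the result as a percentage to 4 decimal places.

5.2928%

EAR = (1 + 0.0516/52)^52 − 1 = 0.052928.
Compounded annually, the equivalent nominal rate is the EAR itself: 5.2928%.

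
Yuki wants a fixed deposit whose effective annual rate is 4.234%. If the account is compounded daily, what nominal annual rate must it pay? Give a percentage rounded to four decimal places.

4.1471%

(1 + r/365)^365 − 1 = 0.04234, so 1 + r/365 = 1.04234^(1/365).
r/365 = 0.000114, so r = 0.041471 = 4.1471%.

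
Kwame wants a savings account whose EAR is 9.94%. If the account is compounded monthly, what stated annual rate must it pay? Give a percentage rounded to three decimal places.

9.514%

(1 + r/12)^12 − 1 = 0.0994, so 1 + r/12 = 1.0994^(1/12).
r/12 = 0.007928, so r = 0.095140 = 9.514%.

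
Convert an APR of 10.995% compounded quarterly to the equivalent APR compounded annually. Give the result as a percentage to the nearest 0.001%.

EAR = (1 + 0.10995/4)^4 − 1 = 0.114567.
Compounded annually, the equivalent nominal rate is the EAR itself: 11.457%.

11.457%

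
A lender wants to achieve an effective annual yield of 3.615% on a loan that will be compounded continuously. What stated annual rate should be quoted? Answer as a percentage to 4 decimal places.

Continuous: nominal r satisfies e^r − 1 = 0.03615.
r = ln(1 + 0.03615) = ln(1.03615) = 0.035512 = 3.5512%.

3.5512%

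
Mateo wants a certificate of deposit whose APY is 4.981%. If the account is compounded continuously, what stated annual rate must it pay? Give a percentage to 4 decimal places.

4.8609%

Continuous: nominal r satisfies e^r − 1 = 0.04981.
r = ln(1 + 0.04981) = ln(1.04981) = 0.048609 = 4.8609%.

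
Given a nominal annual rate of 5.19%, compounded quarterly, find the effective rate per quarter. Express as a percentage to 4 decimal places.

With a nominal annual rate compounded quarterly, the periodic rate is the nominal rate divided by 4.
i = 0.0519 / 4 = 0.0129750 = 1.2975%.

1.2975%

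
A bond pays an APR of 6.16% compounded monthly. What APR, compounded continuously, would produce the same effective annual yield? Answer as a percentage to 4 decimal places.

6.1442%

EAR = (1 + 0.0616/12)^12 − 1 = 0.063369.
Equivalent continuous rate: r = ln(1 + 0.063369) = 0.061442 = 6.1442%.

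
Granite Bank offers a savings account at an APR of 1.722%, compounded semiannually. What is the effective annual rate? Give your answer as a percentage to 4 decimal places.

EAR = (1 + 0.01722/2)^2 − 1.
= (1 + 0.008610)^2 − 1 = 1.017294 − 1 = 1.7294%.

1.7294%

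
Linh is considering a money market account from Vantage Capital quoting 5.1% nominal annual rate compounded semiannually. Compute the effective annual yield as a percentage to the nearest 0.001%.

5.165%

EAR = (1 + 0.051/2)^2 − 1.
= (1 + 0.025500)^2 − 1 = 1.051650 − 1 = 5.165%.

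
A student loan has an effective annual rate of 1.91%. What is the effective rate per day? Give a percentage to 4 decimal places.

The per-day rate i satisfies (1 + i)^365 = 1 + 0.0191.
i = 1.0191^(1/365) − 1 = 0.0000518 = 0.0052%.

0.0052%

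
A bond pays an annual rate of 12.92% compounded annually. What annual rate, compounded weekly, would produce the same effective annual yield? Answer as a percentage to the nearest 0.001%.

Compounded annually, EAR = nominal = 0.129200.
Solve (1 + r/52)^52 = 1.129200: r/52 = 1.129200^(1/52) − 1 = 0.002339, so r = 0.121651 = 12.165%.

12.165%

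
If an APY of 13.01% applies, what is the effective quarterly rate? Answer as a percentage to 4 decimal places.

The per-quarter rate i satisfies (1 + i)^4 = 1 + 0.1301.
i = 1.1301^(1/4) − 1 = 0.0310488 = 3.1049%.

3.1049%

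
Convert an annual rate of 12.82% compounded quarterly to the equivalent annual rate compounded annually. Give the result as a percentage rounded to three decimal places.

13.450%

EAR = (1 + 0.1282/4)^4 − 1 = 0.134496.
Compounded annually, the equivalent nominal rate is the EAR itself: 13.450%.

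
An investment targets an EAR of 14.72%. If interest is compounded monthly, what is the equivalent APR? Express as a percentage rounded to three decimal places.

(1 + r/12)^12 − 1 = 0.1472, so 1 + r/12 = 1.1472^(1/12).
r/12 = 0.011509, so r = 0.138113 = 13.811%.

13.811%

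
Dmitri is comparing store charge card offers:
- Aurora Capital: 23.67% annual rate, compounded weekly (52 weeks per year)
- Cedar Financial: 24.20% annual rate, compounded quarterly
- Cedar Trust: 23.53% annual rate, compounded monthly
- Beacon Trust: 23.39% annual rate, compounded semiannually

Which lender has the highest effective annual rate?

Aurora Capital: (1 + 0.2367/52)^52 − 1 = 26.638%
Cedar Financial: (1 + 0.2420/4)^4 − 1 = 26.486%
Cedar Trust: (1 + 0.2353/12)^12 − 1 = 26.241%
Beacon Trust: (1 + 0.2339/2)^2 − 1 = 24.758%
The highest effective annual rate is Aurora Capital at 26.638%.

Aurora Capital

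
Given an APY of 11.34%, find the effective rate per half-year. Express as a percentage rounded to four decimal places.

The per-half-year rate i satisfies (1 + i)^2 = 1 + 0.1134.
i = 1.1134^(1/2) − 1 = 0.0551777 = 5.5178%.

5.5178%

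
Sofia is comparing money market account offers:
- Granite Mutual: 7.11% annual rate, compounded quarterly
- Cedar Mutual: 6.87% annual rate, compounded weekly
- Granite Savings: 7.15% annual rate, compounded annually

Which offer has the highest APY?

Granite Mutual

Granite Mutual: (1 + 0.0711/4)^4 − 1 = 7.302%
Cedar Mutual: (1 + 0.0687/52)^52 − 1 = 7.107%
Granite Savings: compounded annually, EAR = 7.150%
The highest effective annual rate is Granite Mutual at 7.302%.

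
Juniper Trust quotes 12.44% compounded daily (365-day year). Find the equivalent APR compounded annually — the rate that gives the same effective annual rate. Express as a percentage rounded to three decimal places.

13.244%

EAR = (1 + 0.1244/365)^365 − 1 = 0.132445.
Compounded annually, the equivalent nominal rate is the EAR itself: 13.244%.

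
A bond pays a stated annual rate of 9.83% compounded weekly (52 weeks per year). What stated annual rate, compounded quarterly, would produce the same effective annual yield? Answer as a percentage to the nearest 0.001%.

EAR = (1 + 0.0983/52)^52 − 1 = 0.103191.
Solve (1 + r/4)^4 = 1.103191: r/4 = 1.103191^(1/4) − 1 = 0.024856, so r = 0.099423 = 9.942%.

9.942%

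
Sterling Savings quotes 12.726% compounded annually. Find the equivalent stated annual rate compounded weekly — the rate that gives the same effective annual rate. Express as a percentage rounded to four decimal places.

11.9928%

Compounded annually, EAR = nominal = 0.127260.
Solve (1 + r/52)^52 = 1.127260: r/52 = 1.127260^(1/52) − 1 = 0.002306, so r = 0.119928 = 11.9928%.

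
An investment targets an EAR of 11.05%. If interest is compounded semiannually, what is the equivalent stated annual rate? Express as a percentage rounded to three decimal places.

10.761%

(1 + r/2)^2 − 1 = 0.1105, so 1 + r/2 = 1.1105^(1/2).
r/2 = 0.053803, so r = 0.107605 = 10.761%.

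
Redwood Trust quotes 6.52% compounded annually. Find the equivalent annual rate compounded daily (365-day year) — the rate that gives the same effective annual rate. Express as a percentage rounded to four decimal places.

6.3168%

Compounded annually, EAR = nominal = 0.065200.
Solve (1 + r/365)^365 = 1.065200: r/365 = 1.065200^(1/365) − 1 = 0.000173, so r = 0.063168 = 6.3168%.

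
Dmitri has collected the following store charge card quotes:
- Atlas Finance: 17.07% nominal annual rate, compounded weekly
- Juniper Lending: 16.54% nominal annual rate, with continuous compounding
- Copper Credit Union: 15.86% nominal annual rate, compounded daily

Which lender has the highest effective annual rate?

Atlas Finance

Atlas Finance: (1 + 0.1707/52)^52 − 1 = 18.580%
Juniper Lending: e^0.1654 − 1 = 17.986%
Copper Credit Union: (1 + 0.1586/365)^365 − 1 = 17.183%
The highest effective annual rate is Atlas Finance at 18.580%.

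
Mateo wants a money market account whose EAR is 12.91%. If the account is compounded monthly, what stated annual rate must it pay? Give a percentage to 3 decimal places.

(1 + r/12)^12 − 1 = 0.1291, so 1 + r/12 = 1.1291^(1/12).
r/12 = 0.010170, so r = 0.122037 = 12.204%.

12.204%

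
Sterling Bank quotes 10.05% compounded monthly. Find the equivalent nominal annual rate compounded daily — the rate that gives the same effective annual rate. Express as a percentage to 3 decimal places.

EAR = (1 + 0.1005/12)^12 − 1 = 0.105261.
Solve (1 + r/365)^365 = 1.105261: r/365 = 1.105261^(1/365) − 1 = 0.000274, so r = 0.100095 = 10.010%.

10.010%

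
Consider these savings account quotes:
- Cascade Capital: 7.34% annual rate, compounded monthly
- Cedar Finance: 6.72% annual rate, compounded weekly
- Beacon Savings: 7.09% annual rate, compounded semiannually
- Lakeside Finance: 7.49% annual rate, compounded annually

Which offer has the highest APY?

Cascade Capital: (1 + 0.0734/12)^12 − 1 = 7.592%
Cedar Finance: (1 + 0.0672/52)^52 − 1 = 6.946%
Beacon Savings: (1 + 0.0709/2)^2 − 1 = 7.216%
Lakeside Finance: compounded annually, EAR = 7.490%
The highest effective annual rate is Cascade Capital at 7.592%.

Cascade Capital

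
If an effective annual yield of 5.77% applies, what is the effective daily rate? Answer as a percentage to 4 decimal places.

0.0154%

The per-day rate i satisfies (1 + i)^365 = 1 + 0.0577.
i = 1.0577^(1/365) − 1 = 0.0001537 = 0.0154%.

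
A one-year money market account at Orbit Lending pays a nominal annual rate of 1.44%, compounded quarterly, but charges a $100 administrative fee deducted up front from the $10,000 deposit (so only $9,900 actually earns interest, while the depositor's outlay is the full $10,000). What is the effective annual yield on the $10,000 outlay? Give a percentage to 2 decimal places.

Value after one year: 9,900 × (1 + 0.0144/4)^4 = 9,900 × 1.014478 = $10,043.33.
Effective yield on the $10,000 outlay: 10,043.33 / 10,000 − 1 = 0.004333 = 0.43%.

0.43%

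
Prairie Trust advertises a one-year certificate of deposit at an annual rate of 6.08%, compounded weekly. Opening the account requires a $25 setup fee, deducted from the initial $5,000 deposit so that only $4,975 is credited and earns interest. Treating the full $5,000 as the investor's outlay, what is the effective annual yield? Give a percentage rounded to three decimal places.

Value after one year: 4,975 × (1 + 0.0608/52)^52 = 4,975 × 1.062649 = $5,286.68.
Effective yield on the $5,000 outlay: 5,286.68 / 5,000 − 1 = 0.057335 = 5.734%.

5.734%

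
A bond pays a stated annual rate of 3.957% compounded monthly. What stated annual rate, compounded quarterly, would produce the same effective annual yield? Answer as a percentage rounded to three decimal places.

3.970%

EAR = (1 + 0.03957/12)^12 − 1 = 0.040296.
Solve (1 + r/4)^4 = 1.040296: r/4 = 1.040296^(1/4) − 1 = 0.009925, so r = 0.039701 = 3.970%.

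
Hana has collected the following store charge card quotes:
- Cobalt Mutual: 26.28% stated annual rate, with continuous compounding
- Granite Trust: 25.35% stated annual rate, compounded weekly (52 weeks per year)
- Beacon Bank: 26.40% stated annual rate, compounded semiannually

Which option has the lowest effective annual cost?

Cobalt Mutual: e^0.2628 − 1 = 30.057%
Granite Trust: (1 + 0.2535/52)^52 − 1 = 28.773%
Beacon Bank: (1 + 0.2640/2)^2 − 1 = 28.142%
The lowest effective annual rate is Beacon Bank at 28.142%.

Beacon Bank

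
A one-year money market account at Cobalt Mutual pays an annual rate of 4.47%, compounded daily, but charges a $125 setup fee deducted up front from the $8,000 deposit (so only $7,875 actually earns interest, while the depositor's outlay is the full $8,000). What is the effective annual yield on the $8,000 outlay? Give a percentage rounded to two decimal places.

2.94%

Value after one year: 7,875 × (1 + 0.0447/365)^365 = 7,875 × 1.045711 = $8,234.98.
Effective yield on the $8,000 outlay: 8,234.98 / 8,000 − 1 = 0.029372 = 2.94%.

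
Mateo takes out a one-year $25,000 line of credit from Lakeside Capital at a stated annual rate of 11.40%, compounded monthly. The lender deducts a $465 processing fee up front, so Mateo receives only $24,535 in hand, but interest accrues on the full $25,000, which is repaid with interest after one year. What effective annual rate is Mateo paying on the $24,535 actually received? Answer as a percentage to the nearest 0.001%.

Amount owed after one year: 25,000 × (1 + 0.1140/12)^12 = 25,000 × 1.120149 = $28,003.73.
Effective rate on net proceeds: 28,003.73 / 24,535 − 1 = 0.141379 = 14.138%.

14.138%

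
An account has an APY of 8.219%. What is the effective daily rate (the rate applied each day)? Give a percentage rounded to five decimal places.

The per-day rate i satisfies (1 + i)^365 = 1 + 0.08219.
i = 1.08219^(1/365) − 1 = 0.0002164 = 0.02164%.

0.02164%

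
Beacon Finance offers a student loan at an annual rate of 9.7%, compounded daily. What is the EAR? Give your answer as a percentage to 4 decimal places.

EAR = (1 + 0.097/365)^365 − 1.
= (1 + 0.000266)^365 − 1 = 1.101846 − 1 = 10.1846%.

10.1846%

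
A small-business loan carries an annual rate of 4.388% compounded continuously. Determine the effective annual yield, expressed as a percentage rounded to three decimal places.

4.486%

With continuous compounding, EAR = e^0.04388 − 1.
e^0.04388 = 1.044857, so EAR = 0.044857 = 4.486%.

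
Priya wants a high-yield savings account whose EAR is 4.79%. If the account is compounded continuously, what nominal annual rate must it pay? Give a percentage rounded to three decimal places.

Continuous: nominal r satisfies e^r − 1 = 0.0479.
r = ln(1 + 0.0479) = ln(1.0479) = 0.046788 = 4.679%.

4.679%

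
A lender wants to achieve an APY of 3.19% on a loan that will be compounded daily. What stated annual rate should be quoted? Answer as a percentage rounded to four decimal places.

3.1403%

(1 + r/365)^365 − 1 = 0.0319, so 1 + r/365 = 1.0319^(1/365).
r/365 = 0.000086, so r = 0.031403 = 3.1403%.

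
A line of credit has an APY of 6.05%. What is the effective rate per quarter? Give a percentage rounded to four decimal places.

The per-quarter rate i satisfies (1 + i)^4 = 1 + 0.0605.
i = 1.0605^(1/4) − 1 = 0.0147935 = 1.4793%.

1.4793%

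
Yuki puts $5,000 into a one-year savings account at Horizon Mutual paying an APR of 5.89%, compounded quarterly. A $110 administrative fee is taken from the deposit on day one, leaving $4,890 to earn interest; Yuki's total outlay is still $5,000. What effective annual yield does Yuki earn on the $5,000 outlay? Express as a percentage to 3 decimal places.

Value after one year: 4,890 × (1 + 0.0589/4)^4 = 4,890 × 1.060214 = $5,184.45.
Effective yield on the $5,000 outlay: 5,184.45 / 5,000 − 1 = 0.036889 = 3.689%.

3.689%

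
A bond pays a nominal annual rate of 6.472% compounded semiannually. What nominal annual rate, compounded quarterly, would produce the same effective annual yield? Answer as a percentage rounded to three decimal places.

EAR = (1 + 0.06472/2)^2 − 1 = 0.065767.
Solve (1 + r/4)^4 = 1.065767: r/4 = 1.065767^(1/4) − 1 = 0.016051, so r = 0.064205 = 6.420%.

6.420%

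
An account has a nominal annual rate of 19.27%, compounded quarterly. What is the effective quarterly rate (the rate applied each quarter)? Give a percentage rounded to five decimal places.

With a nominal annual rate compounded quarterly, the periodic rate is the nominal rate divided by 4.
i = 0.1927 / 4 = 0.0481750 = 4.81750%.

4.81750%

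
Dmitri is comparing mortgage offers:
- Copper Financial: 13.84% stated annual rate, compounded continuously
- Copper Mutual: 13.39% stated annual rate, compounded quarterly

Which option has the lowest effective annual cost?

Copper Mutual

Copper Financial: e^0.1384 − 1 = 14.843%
Copper Mutual: (1 + 0.1339/4)^4 − 1 = 14.077%
The lowest effective annual rate is Copper Mutual at 14.077%.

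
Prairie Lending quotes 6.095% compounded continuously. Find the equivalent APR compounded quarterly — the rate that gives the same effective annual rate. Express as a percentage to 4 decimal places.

6.1417%

EAR under continuous compounding: e^0.06095 − 1 = 0.062846.
Solve (1 + r/4)^4 = 1.062846: r/4 = 1.062846^(1/4) − 1 = 0.015354, so r = 0.061417 = 6.1417%.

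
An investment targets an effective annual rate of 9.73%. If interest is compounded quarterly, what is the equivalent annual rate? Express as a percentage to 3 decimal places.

9.394%

(1 + r/4)^4 − 1 = 0.0973, so 1 + r/4 = 1.0973^(1/4).
r/4 = 0.023485, so r = 0.093939 = 9.394%.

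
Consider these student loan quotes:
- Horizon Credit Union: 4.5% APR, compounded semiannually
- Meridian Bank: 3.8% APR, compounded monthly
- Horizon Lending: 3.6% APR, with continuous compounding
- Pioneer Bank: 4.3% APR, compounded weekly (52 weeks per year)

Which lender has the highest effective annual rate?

Horizon Credit Union

Horizon Credit Union: (1 + 0.045/2)^2 − 1 = 4.551%
Meridian Bank: (1 + 0.038/12)^12 − 1 = 3.867%
Horizon Lending: e^0.036 − 1 = 3.666%
Pioneer Bank: (1 + 0.043/52)^52 − 1 = 4.392%
The highest effective annual rate is Horizon Credit Union at 4.551%.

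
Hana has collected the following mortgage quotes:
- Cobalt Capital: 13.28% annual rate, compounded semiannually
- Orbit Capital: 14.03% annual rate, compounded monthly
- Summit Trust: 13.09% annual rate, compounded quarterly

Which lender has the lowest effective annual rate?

Cobalt Capital: (1 + 0.1328/2)^2 − 1 = 13.721%
Orbit Capital: (1 + 0.1403/12)^12 − 1 = 14.968%
Summit Trust: (1 + 0.1309/4)^4 − 1 = 13.747%
The lowest effective annual rate is Cobalt Capital at 13.721%.

Cobalt Capital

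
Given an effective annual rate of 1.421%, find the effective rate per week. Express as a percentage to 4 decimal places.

0.0271%

The per-week rate i satisfies (1 + i)^52 = 1 + 0.01421.
i = 1.01421^(1/52) − 1 = 0.0002714 = 0.0271%.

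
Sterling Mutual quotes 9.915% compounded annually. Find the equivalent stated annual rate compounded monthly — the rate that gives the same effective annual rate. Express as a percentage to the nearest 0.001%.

Compounded annually, EAR = nominal = 0.099150.
Solve (1 + r/12)^12 = 1.099150: r/12 = 1.099150^(1/12) − 1 = 0.007909, so r = 0.094911 = 9.491%.

9.491%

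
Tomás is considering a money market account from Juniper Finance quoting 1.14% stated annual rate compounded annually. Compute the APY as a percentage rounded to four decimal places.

1.1400%

Annual compounding means the effective rate equals the nominal rate: 1.1400%.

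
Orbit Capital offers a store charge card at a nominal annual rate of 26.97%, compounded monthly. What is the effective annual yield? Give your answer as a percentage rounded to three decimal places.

EAR = (1 + 0.2697/12)^12 − 1.
= 1.305667 − 1 = 30.567%.

30.567%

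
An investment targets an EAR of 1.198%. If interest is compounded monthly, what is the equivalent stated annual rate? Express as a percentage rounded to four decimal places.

(1 + r/12)^12 − 1 = 0.01198, so 1 + r/12 = 1.01198^(1/12).
r/12 = 0.000993, so r = 0.011915 = 1.1915%.

1.1915%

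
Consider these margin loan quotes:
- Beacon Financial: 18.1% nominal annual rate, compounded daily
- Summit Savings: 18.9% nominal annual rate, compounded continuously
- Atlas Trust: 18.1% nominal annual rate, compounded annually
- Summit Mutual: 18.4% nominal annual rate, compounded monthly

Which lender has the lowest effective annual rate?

Beacon Financial: (1 + 0.181/365)^365 − 1 = 19.836%
Summit Savings: e^0.189 − 1 = 20.804%
Atlas Trust: compounded annually, EAR = 18.100%
Summit Mutual: (1 + 0.184/12)^12 − 1 = 20.034%
The lowest effective annual rate is Atlas Trust at 18.100%.

Atlas Trust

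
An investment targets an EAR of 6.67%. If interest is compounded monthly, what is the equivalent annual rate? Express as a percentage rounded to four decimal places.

(1 + r/12)^12 − 1 = 0.0667, so 1 + r/12 = 1.0667^(1/12).
r/12 = 0.005395, so r = 0.064744 = 6.4744%.

6.4744%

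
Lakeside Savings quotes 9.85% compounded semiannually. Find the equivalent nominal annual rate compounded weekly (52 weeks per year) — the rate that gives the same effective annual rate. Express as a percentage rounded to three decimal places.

EAR = (1 + 0.0985/2)^2 − 1 = 0.100926.
Solve (1 + r/52)^52 = 1.100926: r/52 = 1.100926^(1/52) − 1 = 0.001851, so r = 0.096240 = 9.624%.

9.624%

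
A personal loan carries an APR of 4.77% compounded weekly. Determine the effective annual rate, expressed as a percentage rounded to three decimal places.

4.883%

EAR = (1 + 0.0477/52)^52 − 1.
= (1 + 0.000917)^52 − 1 = 1.048833 − 1 = 4.883%.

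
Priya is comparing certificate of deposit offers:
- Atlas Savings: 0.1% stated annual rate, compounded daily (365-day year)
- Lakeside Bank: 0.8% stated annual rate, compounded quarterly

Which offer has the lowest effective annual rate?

Atlas Savings: (1 + 0.001/365)^365 − 1 = 0.100%
Lakeside Bank: (1 + 0.008/4)^4 − 1 = 0.802%
The lowest effective annual rate is Atlas Savings at 0.100%.

Atlas Savings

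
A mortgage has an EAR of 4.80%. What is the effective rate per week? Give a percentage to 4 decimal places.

The per-week rate i satisfies (1 + i)^52 = 1 + 0.0480.
i = 1.0480^(1/52) − 1 = 0.0009020 = 0.0902%.

0.0902%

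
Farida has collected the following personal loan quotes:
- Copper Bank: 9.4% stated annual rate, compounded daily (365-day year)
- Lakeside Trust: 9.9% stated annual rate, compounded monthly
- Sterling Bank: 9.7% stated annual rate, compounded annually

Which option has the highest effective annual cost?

Lakeside Trust

Copper Bank: (1 + 0.094/365)^365 − 1 = 9.855%
Lakeside Trust: (1 + 0.099/12)^12 − 1 = 10.362%
Sterling Bank: compounded annually, EAR = 9.700%
The highest effective annual rate is Lakeside Trust at 10.362%.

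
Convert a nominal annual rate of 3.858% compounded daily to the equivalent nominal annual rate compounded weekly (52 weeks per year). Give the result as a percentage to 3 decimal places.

EAR = (1 + 0.03858/365)^365 − 1 = 0.039332.
Solve (1 + r/52)^52 = 1.039332: r/52 = 1.039332^(1/52) − 1 = 0.000742, so r = 0.038592 = 3.859%.

3.859%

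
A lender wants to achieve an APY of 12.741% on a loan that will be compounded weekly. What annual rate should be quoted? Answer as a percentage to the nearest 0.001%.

(1 + r/52)^52 − 1 = 0.12741, so 1 + r/52 = 1.12741^(1/52).
r/52 = 0.002309, so r = 0.120061 = 12.006%.

12.006%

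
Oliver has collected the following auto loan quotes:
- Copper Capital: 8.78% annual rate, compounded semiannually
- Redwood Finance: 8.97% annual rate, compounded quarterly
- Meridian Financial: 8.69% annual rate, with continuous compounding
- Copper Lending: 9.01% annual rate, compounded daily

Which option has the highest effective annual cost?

Copper Lending

Copper Capital: (1 + 0.0878/2)^2 − 1 = 8.973%
Redwood Finance: (1 + 0.0897/4)^4 − 1 = 9.276%
Meridian Financial: e^0.0869 − 1 = 9.079%
Copper Lending: (1 + 0.0901/365)^365 − 1 = 9.427%
The highest effective annual rate is Copper Lending at 9.427%.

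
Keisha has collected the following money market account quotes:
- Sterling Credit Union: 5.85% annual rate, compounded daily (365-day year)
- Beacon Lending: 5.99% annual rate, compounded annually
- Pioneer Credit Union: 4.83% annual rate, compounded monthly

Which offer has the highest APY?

Sterling Credit Union: (1 + 0.0585/365)^365 − 1 = 6.024%
Beacon Lending: compounded annually, EAR = 5.990%
Pioneer Credit Union: (1 + 0.0483/12)^12 − 1 = 4.938%
The highest effective annual rate is Sterling Credit Union at 6.024%.

Sterling Credit Union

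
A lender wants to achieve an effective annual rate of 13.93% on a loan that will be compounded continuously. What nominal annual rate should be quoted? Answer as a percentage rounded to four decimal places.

13.0414%

Continuous: nominal r satisfies e^r − 1 = 0.1393.
r = ln(1 + 0.1393) = ln(1.1393) = 0.130414 = 13.0414%.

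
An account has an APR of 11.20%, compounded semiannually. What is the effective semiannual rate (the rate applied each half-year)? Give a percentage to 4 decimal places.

With a nominal annual rate compounded semiannually, the periodic rate is the nominal rate divided by 2.
i = 0.1120 / 2 = 0.0560000 = 5.6000%.

5.6000%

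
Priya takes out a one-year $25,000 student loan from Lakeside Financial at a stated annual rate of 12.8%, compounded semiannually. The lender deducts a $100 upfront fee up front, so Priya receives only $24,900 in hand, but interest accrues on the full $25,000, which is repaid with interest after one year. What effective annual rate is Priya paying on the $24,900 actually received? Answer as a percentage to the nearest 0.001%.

13.664%

Amount owed after one year: 25,000 × (1 + 0.128/2)^2 = 25,000 × 1.132096 = $28,302.40.
Effective rate on net proceeds: 28,302.40 / 24,900 − 1 = 0.136643 = 13.664%.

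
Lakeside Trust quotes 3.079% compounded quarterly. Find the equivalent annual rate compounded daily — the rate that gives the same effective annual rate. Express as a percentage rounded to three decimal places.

EAR = (1 + 0.03079/4)^4 − 1 = 0.031147.
Solve (1 + r/365)^365 = 1.031147: r/365 = 1.031147^(1/365) − 1 = 0.000084, so r = 0.030673 = 3.067%.

3.067%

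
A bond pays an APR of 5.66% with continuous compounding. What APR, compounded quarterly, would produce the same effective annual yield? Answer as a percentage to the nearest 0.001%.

EAR under continuous compounding: e^0.0566 − 1 = 0.058232.
Solve (1 + r/4)^4 = 1.058232: r/4 = 1.058232^(1/4) − 1 = 0.014251, so r = 0.057002 = 5.700%.

5.700%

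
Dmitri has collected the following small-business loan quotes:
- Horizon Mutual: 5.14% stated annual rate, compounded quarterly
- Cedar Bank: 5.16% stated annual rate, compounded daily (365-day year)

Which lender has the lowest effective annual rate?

Horizon Mutual: (1 + 0.0514/4)^4 − 1 = 5.240%
Cedar Bank: (1 + 0.0516/365)^365 − 1 = 5.295%
The lowest effective annual rate is Horizon Mutual at 5.240%.

Horizon Mutual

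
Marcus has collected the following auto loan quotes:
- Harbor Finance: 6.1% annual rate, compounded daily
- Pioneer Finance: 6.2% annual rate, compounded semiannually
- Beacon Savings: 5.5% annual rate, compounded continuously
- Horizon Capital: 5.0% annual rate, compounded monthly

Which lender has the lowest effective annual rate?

Harbor Finance: (1 + 0.061/365)^365 − 1 = 6.289%
Pioneer Finance: (1 + 0.062/2)^2 − 1 = 6.296%
Beacon Savings: e^0.055 − 1 = 5.654%
Horizon Capital: (1 + 0.050/12)^12 − 1 = 5.116%
The lowest effective annual rate is Horizon Capital at 5.116%.

Horizon Capital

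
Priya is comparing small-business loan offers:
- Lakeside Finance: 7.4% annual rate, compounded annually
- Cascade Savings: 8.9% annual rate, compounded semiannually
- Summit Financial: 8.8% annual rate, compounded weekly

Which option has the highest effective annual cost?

Summit Financial

Lakeside Finance: compounded annually, EAR = 7.400%
Cascade Savings: (1 + 0.089/2)^2 − 1 = 9.098%
Summit Financial: (1 + 0.088/52)^52 − 1 = 9.191%
The highest effective annual rate is Summit Financial at 9.191%.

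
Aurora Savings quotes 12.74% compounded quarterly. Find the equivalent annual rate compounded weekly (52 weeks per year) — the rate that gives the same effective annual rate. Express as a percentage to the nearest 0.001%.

EAR = (1 + 0.1274/4)^4 − 1 = 0.133617.
Solve (1 + r/52)^52 = 1.133617: r/52 = 1.133617^(1/52) − 1 = 0.002415, so r = 0.125565 = 12.556%.

12.556%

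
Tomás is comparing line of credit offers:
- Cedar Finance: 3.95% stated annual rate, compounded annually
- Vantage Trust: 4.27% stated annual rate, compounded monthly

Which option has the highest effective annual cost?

Vantage Trust

Cedar Finance: compounded annually, EAR = 3.950%
Vantage Trust: (1 + 0.0427/12)^12 − 1 = 4.355%
The highest effective annual rate is Vantage Trust at 4.355%.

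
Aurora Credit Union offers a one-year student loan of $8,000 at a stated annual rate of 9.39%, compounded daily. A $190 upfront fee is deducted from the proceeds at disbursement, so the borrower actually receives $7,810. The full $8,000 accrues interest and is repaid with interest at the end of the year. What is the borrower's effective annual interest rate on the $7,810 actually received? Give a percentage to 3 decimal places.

Amount owed after one year: 8,000 × (1 + 0.0939/365)^365 = 8,000 × 1.098437 = $8,787.49.
Effective rate on net proceeds: 8,787.49 / 7,810 − 1 = 0.125159 = 12.516%.

12.516%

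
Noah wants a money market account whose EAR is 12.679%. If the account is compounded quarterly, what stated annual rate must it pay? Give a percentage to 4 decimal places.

12.1172%

(1 + r/4)^4 − 1 = 0.12679, so 1 + r/4 = 1.12679^(1/4).
r/4 = 0.030293, so r = 0.121172 = 12.1172%.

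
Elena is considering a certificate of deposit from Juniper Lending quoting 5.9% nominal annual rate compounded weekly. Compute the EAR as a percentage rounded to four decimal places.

EAR = (1 + 0.059/52)^52 − 1.
= (1 + 0.001135)^52 − 1 = 1.060740 − 1 = 6.0740%.

6.0740%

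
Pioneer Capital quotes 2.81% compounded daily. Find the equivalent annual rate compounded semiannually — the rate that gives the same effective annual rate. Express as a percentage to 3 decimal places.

2.830%

EAR = (1 + 0.0281/365)^365 − 1 = 0.028497.
Solve (1 + r/2)^2 = 1.028497: r/2 = 1.028497^(1/2) − 1 = 0.014149, so r = 0.028297 = 2.830%.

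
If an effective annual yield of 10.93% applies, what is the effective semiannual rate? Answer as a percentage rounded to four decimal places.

The per-half-year rate i satisfies (1 + i)^2 = 1 + 0.1093.
i = 1.1093^(1/2) − 1 = 0.0532331 = 5.3233%.

5.3233%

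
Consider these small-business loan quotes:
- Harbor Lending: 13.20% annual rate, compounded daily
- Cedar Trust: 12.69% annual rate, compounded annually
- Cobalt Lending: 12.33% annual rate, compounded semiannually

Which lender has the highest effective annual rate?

Harbor Lending: (1 + 0.1320/365)^365 − 1 = 14.108%
Cedar Trust: compounded annually, EAR = 12.690%
Cobalt Lending: (1 + 0.1233/2)^2 − 1 = 12.710%
The highest effective annual rate is Harbor Lending at 14.108%.

Harbor Lending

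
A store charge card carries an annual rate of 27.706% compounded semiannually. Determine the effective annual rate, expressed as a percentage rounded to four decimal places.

29.6251%

EAR = (1 + 0.27706/2)^2 − 1.
= (1 + 0.138530)^2 − 1 = 1.296251 − 1 = 29.6251%.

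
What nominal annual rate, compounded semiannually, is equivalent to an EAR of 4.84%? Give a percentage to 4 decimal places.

4.7828%

(1 + r/2)^2 − 1 = 0.0484, so 1 + r/2 = 1.0484^(1/2).
r/2 = 0.023914, so r = 0.047828 = 4.7828%.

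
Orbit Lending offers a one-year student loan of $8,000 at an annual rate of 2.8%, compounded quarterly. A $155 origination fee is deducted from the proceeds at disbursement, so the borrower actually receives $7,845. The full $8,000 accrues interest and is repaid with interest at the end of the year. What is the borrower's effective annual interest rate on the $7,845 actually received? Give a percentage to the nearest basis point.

4.86%

Amount owed after one year: 8,000 × (1 + 0.028/4)^4 = 8,000 × 1.028295 = $8,226.36.
Effective rate on net proceeds: 8,226.36 / 7,845 − 1 = 0.048612 = 4.86%.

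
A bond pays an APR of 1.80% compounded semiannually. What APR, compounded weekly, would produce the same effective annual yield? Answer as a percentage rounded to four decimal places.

EAR = (1 + 0.0180/2)^2 − 1 = 0.018081.
Solve (1 + r/52)^52 = 1.018081: r/52 = 1.018081^(1/52) − 1 = 0.000345, so r = 0.017923 = 1.7923%.

1.7923%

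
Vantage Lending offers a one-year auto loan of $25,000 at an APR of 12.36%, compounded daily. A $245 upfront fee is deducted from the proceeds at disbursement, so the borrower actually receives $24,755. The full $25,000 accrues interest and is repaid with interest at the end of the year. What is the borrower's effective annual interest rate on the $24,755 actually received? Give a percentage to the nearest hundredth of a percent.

Amount owed after one year: 25,000 × (1 + 0.1236/365)^365 = 25,000 × 1.131539 = $28,288.49.
Effective rate on net proceeds: 28,288.49 / 24,755 − 1 = 0.142738 = 14.27%.

14.27%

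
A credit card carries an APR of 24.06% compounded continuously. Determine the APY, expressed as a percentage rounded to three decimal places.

With continuous compounding, EAR = e^0.2406 − 1.
e^0.2406 = 1.272012, so EAR = 0.272012 = 27.201%.

27.201%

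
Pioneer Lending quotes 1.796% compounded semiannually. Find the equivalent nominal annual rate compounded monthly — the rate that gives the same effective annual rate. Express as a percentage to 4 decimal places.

EAR = (1 + 0.01796/2)^2 − 1 = 0.018041.
Solve (1 + r/12)^12 = 1.018041: r/12 = 1.018041^(1/12) − 1 = 0.001491, so r = 0.017893 = 1.7893%.

1.7893%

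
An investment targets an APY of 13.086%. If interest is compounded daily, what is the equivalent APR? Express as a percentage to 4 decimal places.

(1 + r/365)^365 − 1 = 0.13086, so 1 + r/365 = 1.13086^(1/365).
r/365 = 0.000337, so r = 0.122999 = 12.2999%.

12.2999%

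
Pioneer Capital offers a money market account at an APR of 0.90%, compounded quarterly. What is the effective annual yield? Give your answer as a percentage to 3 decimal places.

0.903%

EAR = (1 + 0.0090/4)^4 − 1.
= 1.009030 − 1 = 0.903%.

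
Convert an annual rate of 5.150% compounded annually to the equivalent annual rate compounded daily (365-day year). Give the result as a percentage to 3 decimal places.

5.022%

Compounded annually, EAR = nominal = 0.051500.
Solve (1 + r/365)^365 = 1.051500: r/365 = 1.051500^(1/365) − 1 = 0.000138, so r = 0.050221 = 5.022%.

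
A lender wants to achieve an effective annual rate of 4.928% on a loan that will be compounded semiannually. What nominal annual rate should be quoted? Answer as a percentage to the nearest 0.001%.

4.869%

(1 + r/2)^2 − 1 = 0.04928, so 1 + r/2 = 1.04928^(1/2).
r/2 = 0.024344, so r = 0.048687 = 4.869%.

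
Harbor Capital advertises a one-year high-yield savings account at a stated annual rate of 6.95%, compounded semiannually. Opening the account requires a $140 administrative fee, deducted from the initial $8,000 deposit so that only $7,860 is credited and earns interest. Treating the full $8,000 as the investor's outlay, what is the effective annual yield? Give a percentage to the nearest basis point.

5.20%

Value after one year: 7,860 × (1 + 0.0695/2)^2 = 7,860 × 1.070708 = $8,415.76.
Effective yield on the $8,000 outlay: 8,415.76 / 8,000 − 1 = 0.051970 = 5.20%.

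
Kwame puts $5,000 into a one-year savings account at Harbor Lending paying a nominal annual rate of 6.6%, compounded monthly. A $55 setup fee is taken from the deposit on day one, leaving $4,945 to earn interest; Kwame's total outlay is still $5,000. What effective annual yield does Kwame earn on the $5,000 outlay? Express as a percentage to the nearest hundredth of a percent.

Value after one year: 4,945 × (1 + 0.066/12)^12 = 4,945 × 1.068034 = $5,281.43.
Effective yield on the $5,000 outlay: 5,281.43 / 5,000 − 1 = 0.056285 = 5.63%.

5.63%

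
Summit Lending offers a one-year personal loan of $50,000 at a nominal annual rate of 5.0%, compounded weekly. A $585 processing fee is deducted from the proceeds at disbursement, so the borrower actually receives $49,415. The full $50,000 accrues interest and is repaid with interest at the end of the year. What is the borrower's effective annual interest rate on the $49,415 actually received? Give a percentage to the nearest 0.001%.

6.369%

Amount owed after one year: 50,000 × (1 + 0.050/52)^52 = 50,000 × 1.051246 = $52,562.29.
Effective rate on net proceeds: 52,562.29 / 49,415 − 1 = 0.063691 = 6.369%.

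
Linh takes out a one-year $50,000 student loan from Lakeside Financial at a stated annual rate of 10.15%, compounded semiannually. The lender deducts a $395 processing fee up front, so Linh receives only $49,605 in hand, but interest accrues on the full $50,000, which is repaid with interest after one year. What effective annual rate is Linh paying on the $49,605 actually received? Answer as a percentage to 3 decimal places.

Amount owed after one year: 50,000 × (1 + 0.1015/2)^2 = 50,000 × 1.104076 = $55,203.78.
Effective rate on net proceeds: 55,203.78 / 49,605 − 1 = 0.112867 = 11.287%.

11.287%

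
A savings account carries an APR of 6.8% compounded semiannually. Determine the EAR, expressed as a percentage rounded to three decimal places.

EAR = (1 + 0.068/2)^2 − 1.
= 1.069156 − 1 = 6.916%.

6.916%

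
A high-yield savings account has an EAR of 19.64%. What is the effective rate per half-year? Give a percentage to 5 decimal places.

The per-half-year rate i satisfies (1 + i)^2 = 1 + 0.1964.
i = 1.1964^(1/2) − 1 = 0.0938007 = 9.38007%.

9.38007%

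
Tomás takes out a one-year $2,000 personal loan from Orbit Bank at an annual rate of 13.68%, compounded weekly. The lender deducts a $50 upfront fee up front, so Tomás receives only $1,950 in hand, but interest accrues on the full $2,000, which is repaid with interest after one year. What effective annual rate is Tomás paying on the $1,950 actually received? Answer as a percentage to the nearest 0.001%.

Amount owed after one year: 2,000 × (1 + 0.1368/52)^52 = 2,000 × 1.146393 = $2,292.79.
Effective rate on net proceeds: 2,292.79 / 1,950 − 1 = 0.175788 = 17.579%.

17.579%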